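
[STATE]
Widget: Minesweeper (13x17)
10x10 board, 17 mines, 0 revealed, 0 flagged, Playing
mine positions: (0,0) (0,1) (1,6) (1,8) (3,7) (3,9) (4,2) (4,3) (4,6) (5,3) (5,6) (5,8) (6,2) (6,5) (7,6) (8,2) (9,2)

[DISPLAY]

■■■■■■■■■■   
■■■■■■■■■■   
■■■■■■■■■■   
■■■■■■■■■■   
■■■■■■■■■■   
■■■■■■■■■■   
■■■■■■■■■■   
■■■■■■■■■■   
■■■■■■■■■■   
■■■■■■■■■■   
             
             
             
             
             
             
             


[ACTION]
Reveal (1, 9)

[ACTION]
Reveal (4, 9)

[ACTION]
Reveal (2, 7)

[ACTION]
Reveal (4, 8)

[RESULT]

■■■■■■■■■■   
■■■■■■■■■1   
■■■■■■■3■■   
■■■■■■■■■■   
■■■■■■■■32   
■■■■■■■■■■   
■■■■■■■■■■   
■■■■■■■■■■   
■■■■■■■■■■   
■■■■■■■■■■   
             
             
             
             
             
             
             


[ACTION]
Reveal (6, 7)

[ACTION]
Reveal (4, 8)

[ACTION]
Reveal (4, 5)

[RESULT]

■■■■■■■■■■   
■■■■■■■■■1   
■■■■■■■3■■   
■■■■■■■■■■   
■■■■■2■■32   
■■■■■■■■■■   
■■■■■■■3■■   
■■■■■■■■■■   
■■■■■■■■■■   
■■■■■■■■■■   
             
             
             
             
             
             
             


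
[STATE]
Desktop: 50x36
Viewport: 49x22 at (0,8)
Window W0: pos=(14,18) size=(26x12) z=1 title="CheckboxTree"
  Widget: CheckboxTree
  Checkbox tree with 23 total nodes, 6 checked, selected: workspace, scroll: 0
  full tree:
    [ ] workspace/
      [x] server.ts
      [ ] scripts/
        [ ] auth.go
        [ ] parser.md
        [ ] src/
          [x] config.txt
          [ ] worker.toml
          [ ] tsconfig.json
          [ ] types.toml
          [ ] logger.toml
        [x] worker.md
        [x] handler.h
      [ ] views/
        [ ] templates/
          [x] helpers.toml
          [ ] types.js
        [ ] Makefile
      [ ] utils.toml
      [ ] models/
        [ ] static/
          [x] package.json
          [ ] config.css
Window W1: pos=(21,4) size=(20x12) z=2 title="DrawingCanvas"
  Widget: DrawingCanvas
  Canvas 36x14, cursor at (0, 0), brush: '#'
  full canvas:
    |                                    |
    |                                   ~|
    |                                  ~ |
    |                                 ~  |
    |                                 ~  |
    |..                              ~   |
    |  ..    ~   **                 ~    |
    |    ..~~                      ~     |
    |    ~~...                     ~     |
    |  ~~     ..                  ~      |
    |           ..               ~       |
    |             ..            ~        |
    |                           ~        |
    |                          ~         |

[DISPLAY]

                     ┃                  ┃        
                     ┃                  ┃        
                     ┃                  ┃        
                     ┃                  ┃        
                     ┃..                ┃        
                     ┃  ..    ~   **    ┃        
                     ┃    ..~~          ┃        
                     ┗━━━━━━━━━━━━━━━━━━┛        
                                                 
                                                 
              ┏━━━━━━━━━━━━━━━━━━━━━━━━┓         
              ┃ CheckboxTree           ┃         
              ┠────────────────────────┨         
              ┃>[-] workspace/         ┃         
              ┃   [x] server.ts        ┃         
              ┃   [-] scripts/         ┃         
              ┃     [ ] auth.go        ┃         
              ┃     [ ] parser.md      ┃         
              ┃     [-] src/           ┃         
              ┃       [x] config.txt   ┃         
              ┃       [ ] worker.toml  ┃         
              ┗━━━━━━━━━━━━━━━━━━━━━━━━┛         


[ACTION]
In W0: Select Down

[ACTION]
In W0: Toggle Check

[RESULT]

                     ┃                  ┃        
                     ┃                  ┃        
                     ┃                  ┃        
                     ┃                  ┃        
                     ┃..                ┃        
                     ┃  ..    ~   **    ┃        
                     ┃    ..~~          ┃        
                     ┗━━━━━━━━━━━━━━━━━━┛        
                                                 
                                                 
              ┏━━━━━━━━━━━━━━━━━━━━━━━━┓         
              ┃ CheckboxTree           ┃         
              ┠────────────────────────┨         
              ┃ [-] workspace/         ┃         
              ┃>  [ ] server.ts        ┃         
              ┃   [-] scripts/         ┃         
              ┃     [ ] auth.go        ┃         
              ┃     [ ] parser.md      ┃         
              ┃     [-] src/           ┃         
              ┃       [x] config.txt   ┃         
              ┃       [ ] worker.toml  ┃         
              ┗━━━━━━━━━━━━━━━━━━━━━━━━┛         


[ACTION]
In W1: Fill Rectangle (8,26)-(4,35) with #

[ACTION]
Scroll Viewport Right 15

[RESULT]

                    ┃                  ┃         
                    ┃                  ┃         
                    ┃                  ┃         
                    ┃                  ┃         
                    ┃..                ┃         
                    ┃  ..    ~   **    ┃         
                    ┃    ..~~          ┃         
                    ┗━━━━━━━━━━━━━━━━━━┛         
                                                 
                                                 
             ┏━━━━━━━━━━━━━━━━━━━━━━━━┓          
             ┃ CheckboxTree           ┃          
             ┠────────────────────────┨          
             ┃ [-] workspace/         ┃          
             ┃>  [ ] server.ts        ┃          
             ┃   [-] scripts/         ┃          
             ┃     [ ] auth.go        ┃          
             ┃     [ ] parser.md      ┃          
             ┃     [-] src/           ┃          
             ┃       [x] config.txt   ┃          
             ┃       [ ] worker.toml  ┃          
             ┗━━━━━━━━━━━━━━━━━━━━━━━━┛          


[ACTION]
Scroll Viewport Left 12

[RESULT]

                     ┃                  ┃        
                     ┃                  ┃        
                     ┃                  ┃        
                     ┃                  ┃        
                     ┃..                ┃        
                     ┃  ..    ~   **    ┃        
                     ┃    ..~~          ┃        
                     ┗━━━━━━━━━━━━━━━━━━┛        
                                                 
                                                 
              ┏━━━━━━━━━━━━━━━━━━━━━━━━┓         
              ┃ CheckboxTree           ┃         
              ┠────────────────────────┨         
              ┃ [-] workspace/         ┃         
              ┃>  [ ] server.ts        ┃         
              ┃   [-] scripts/         ┃         
              ┃     [ ] auth.go        ┃         
              ┃     [ ] parser.md      ┃         
              ┃     [-] src/           ┃         
              ┃       [x] config.txt   ┃         
              ┃       [ ] worker.toml  ┃         
              ┗━━━━━━━━━━━━━━━━━━━━━━━━┛         


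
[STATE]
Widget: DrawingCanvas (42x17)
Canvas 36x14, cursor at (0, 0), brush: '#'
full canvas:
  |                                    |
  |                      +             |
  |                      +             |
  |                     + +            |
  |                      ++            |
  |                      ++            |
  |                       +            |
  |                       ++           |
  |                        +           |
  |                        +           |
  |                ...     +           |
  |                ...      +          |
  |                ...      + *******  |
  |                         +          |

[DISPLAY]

+                                         
                      +                   
                      +                   
                     + +                  
                      ++                  
                      ++                  
                       +                  
                       ++                 
                        +                 
                        +                 
                ...     +                 
                ...      +                
                ...      + *******        
                         +                
                                          
                                          
                                          


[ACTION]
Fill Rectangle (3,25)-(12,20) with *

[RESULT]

+                                         
                      +                   
                      +                   
                    ******                
                    ******                
                    ******                
                    ******                
                    ******                
                    ******                
                    ******                
                ... ******                
                ... ******                
                ... ****** *******        
                         +                
                                          
                                          
                                          


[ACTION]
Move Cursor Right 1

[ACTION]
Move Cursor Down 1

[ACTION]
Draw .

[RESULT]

                                          
 .                    +                   
                      +                   
                    ******                
                    ******                
                    ******                
                    ******                
                    ******                
                    ******                
                    ******                
                ... ******                
                ... ******                
                ... ****** *******        
                         +                
                                          
                                          
                                          


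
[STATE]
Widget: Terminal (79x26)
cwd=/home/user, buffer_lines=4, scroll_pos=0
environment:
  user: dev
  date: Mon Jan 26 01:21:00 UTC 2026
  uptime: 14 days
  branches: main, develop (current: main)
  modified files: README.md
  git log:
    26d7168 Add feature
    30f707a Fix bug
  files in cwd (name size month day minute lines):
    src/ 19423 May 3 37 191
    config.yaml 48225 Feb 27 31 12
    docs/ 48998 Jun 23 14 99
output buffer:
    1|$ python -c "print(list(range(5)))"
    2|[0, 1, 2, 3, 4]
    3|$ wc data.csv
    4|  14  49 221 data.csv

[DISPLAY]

$ python -c "print(list(range(5)))"                                            
[0, 1, 2, 3, 4]                                                                
$ wc data.csv                                                                  
  14  49 221 data.csv                                                          
$ █                                                                            
                                                                               
                                                                               
                                                                               
                                                                               
                                                                               
                                                                               
                                                                               
                                                                               
                                                                               
                                                                               
                                                                               
                                                                               
                                                                               
                                                                               
                                                                               
                                                                               
                                                                               
                                                                               
                                                                               
                                                                               
                                                                               


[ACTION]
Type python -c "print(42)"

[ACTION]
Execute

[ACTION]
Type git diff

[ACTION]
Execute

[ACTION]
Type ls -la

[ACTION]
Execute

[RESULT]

$ python -c "print(list(range(5)))"                                            
[0, 1, 2, 3, 4]                                                                
$ wc data.csv                                                                  
  14  49 221 data.csv                                                          
$ python -c "print(42)"                                                        
42                                                                             
$ git diff                                                                     
diff --git a/main.py b/main.py                                                 
--- a/main.py                                                                  
+++ b/main.py                                                                  
@@ -1,3 +1,4 @@                                                                
+# updated                                                                     
 import sys                                                                    
$ ls -la                                                                       
drwxr-xr-x  1 dev group    19423 May  3 10:37 src/                             
-rw-r--r--  1 dev group    48225 Feb 27 10:31 config.yaml                      
drwxr-xr-x  1 dev group    48998 Jun 23 10:14 docs/                            
$ █                                                                            
                                                                               
                                                                               
                                                                               
                                                                               
                                                                               
                                                                               
                                                                               
                                                                               


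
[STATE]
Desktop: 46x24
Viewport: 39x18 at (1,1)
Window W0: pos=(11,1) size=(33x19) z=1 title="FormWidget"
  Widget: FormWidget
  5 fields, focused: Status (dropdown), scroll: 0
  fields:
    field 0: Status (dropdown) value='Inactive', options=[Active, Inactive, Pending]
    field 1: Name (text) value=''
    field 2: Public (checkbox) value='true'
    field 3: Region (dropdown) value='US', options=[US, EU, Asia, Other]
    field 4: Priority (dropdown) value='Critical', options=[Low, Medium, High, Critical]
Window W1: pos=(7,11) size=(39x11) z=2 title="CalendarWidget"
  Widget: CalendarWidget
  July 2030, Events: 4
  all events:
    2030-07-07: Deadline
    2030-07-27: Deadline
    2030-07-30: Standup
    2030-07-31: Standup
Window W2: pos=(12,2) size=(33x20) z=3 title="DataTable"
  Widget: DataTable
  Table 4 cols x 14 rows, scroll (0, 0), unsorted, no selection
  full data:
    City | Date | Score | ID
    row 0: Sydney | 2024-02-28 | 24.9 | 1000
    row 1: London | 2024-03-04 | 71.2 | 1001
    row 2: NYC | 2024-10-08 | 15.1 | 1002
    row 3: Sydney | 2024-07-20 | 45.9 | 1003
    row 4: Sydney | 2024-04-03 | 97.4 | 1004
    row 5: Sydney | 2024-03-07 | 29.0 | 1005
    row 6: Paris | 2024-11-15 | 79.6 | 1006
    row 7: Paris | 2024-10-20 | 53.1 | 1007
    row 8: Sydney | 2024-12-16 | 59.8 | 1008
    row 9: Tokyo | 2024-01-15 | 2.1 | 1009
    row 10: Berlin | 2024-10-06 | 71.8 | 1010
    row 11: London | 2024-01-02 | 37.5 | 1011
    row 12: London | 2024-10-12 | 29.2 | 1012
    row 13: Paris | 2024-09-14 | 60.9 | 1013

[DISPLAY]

          ┏━━━━━━━━━━━━━━━━━━━━━━━━━━━━
          ┃┏━━━━━━━━━━━━━━━━━━━━━━━━━━━
          ┠┃ DataTable                 
          ┃┠───────────────────────────
          ┃┃City  │Date      │Score│ID 
          ┃┃──────┼──────────┼─────┼───
          ┃┃Sydney│2024-02-28│24.9 │100
          ┃┃London│2024-03-04│71.2 │100
          ┃┃NYC   │2024-10-08│15.1 │100
          ┃┃Sydney│2024-07-20│45.9 │100
      ┏━━━━┃Sydney│2024-04-03│97.4 │100
      ┃ Cal┃Sydney│2024-03-07│29.0 │100
      ┠────┃Paris │2024-11-15│79.6 │100
      ┃    ┃Paris │2024-10-20│53.1 │100
      ┃Mo T┃Sydney│2024-12-16│59.8 │100
      ┃ 1  ┃Tokyo │2024-01-15│2.1  │100
      ┃ 8  ┃Berlin│2024-10-06│71.8 │101
      ┃15 1┃London│2024-01-02│37.5 │101


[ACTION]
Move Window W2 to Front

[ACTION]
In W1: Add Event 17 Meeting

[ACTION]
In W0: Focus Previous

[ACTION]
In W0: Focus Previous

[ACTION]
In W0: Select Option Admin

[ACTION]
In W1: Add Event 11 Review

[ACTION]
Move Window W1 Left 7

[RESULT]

          ┏━━━━━━━━━━━━━━━━━━━━━━━━━━━━
          ┃┏━━━━━━━━━━━━━━━━━━━━━━━━━━━
          ┠┃ DataTable                 
          ┃┠───────────────────────────
          ┃┃City  │Date      │Score│ID 
          ┃┃──────┼──────────┼─────┼───
          ┃┃Sydney│2024-02-28│24.9 │100
          ┃┃London│2024-03-04│71.2 │100
          ┃┃NYC   │2024-10-08│15.1 │100
          ┃┃Sydney│2024-07-20│45.9 │100
━━━━━━━━━━━┃Sydney│2024-04-03│97.4 │100
 CalendarWi┃Sydney│2024-03-07│29.0 │100
───────────┃Paris │2024-11-15│79.6 │100
           ┃Paris │2024-10-20│53.1 │100
Mo Tu We Th┃Sydney│2024-12-16│59.8 │100
 1  2  3  4┃Tokyo │2024-01-15│2.1  │100
 8  9 10 11┃Berlin│2024-10-06│71.8 │101
15 16 17* 1┃London│2024-01-02│37.5 │101


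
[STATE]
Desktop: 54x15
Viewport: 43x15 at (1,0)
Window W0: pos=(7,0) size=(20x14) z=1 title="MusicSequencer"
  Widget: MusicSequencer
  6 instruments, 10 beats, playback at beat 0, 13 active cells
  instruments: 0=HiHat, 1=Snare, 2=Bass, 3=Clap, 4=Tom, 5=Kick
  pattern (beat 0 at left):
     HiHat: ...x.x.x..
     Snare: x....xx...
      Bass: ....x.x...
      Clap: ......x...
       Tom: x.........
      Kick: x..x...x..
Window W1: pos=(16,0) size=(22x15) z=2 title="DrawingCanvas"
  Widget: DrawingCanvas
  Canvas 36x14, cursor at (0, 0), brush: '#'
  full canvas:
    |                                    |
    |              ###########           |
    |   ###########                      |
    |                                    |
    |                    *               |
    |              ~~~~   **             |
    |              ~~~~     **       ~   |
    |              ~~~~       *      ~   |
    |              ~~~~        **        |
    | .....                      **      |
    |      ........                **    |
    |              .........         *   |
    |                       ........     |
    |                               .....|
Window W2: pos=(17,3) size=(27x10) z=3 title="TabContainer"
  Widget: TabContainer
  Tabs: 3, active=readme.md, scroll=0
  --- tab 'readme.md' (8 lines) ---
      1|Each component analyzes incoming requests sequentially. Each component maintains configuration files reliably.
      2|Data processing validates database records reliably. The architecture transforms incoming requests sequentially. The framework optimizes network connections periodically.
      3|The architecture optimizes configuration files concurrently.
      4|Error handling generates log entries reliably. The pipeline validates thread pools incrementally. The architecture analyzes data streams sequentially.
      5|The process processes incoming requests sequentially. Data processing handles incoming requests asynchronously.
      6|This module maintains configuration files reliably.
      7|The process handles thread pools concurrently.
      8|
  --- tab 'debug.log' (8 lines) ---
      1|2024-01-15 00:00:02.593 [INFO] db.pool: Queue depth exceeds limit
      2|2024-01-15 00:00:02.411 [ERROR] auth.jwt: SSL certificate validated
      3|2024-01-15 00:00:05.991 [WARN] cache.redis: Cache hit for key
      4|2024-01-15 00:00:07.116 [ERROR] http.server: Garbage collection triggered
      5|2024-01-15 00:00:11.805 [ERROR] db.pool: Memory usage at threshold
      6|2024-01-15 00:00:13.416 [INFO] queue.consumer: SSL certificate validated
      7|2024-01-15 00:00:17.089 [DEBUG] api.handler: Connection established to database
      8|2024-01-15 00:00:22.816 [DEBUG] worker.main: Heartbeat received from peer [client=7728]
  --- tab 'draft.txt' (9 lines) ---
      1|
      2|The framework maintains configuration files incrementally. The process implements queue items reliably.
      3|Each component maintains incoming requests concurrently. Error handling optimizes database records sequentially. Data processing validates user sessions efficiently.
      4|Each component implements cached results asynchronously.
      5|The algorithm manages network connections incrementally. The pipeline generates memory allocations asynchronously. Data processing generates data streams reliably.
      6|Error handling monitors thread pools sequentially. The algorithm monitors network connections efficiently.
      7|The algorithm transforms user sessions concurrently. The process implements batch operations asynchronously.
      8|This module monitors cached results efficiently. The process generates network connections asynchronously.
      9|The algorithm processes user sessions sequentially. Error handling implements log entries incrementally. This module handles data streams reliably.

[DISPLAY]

      ┏━━━━━━━━┏━━━━━━━━━━━━━━━━━━━━┓      
      ┃ MusicSe┃ DrawingCanvas      ┃      
      ┠────────┠────────────────────┨      
      ┃      ▼1┃┏━━━━━━━━━━━━━━━━━━━━━━━━━┓
      ┃ HiHat··┃┃ TabContainer            ┃
      ┃ Snare█·┃┠─────────────────────────┨
      ┃  Bass··┃┃[readme.md]│ debug.log │ ┃
      ┃  Clap··┃┃─────────────────────────┃
      ┃   Tom█·┃┃Each component analyzes i┃
      ┃  Kick█·┃┃Data processing validates┃
      ┃        ┃┃The architecture optimize┃
      ┃        ┃┃Error handling generates ┃
      ┃        ┃┗━━━━━━━━━━━━━━━━━━━━━━━━━┛
      ┗━━━━━━━━┃      ........      ┃      
               ┗━━━━━━━━━━━━━━━━━━━━┛      


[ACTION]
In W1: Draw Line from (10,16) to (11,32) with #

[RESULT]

      ┏━━━━━━━━┏━━━━━━━━━━━━━━━━━━━━┓      
      ┃ MusicSe┃ DrawingCanvas      ┃      
      ┠────────┠────────────────────┨      
      ┃      ▼1┃┏━━━━━━━━━━━━━━━━━━━━━━━━━┓
      ┃ HiHat··┃┃ TabContainer            ┃
      ┃ Snare█·┃┠─────────────────────────┨
      ┃  Bass··┃┃[readme.md]│ debug.log │ ┃
      ┃  Clap··┃┃─────────────────────────┃
      ┃   Tom█·┃┃Each component analyzes i┃
      ┃  Kick█·┃┃Data processing validates┃
      ┃        ┃┃The architecture optimize┃
      ┃        ┃┃Error handling generates ┃
      ┃        ┃┗━━━━━━━━━━━━━━━━━━━━━━━━━┛
      ┗━━━━━━━━┃      ........  ####┃      
               ┗━━━━━━━━━━━━━━━━━━━━┛      


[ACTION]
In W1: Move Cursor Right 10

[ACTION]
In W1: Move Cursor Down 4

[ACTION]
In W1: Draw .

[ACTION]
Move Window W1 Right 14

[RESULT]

      ┏━━━━━━━━━━━━━━━━━━┓   ┏━━━━━━━━━━━━━
      ┃ MusicSequencer   ┃   ┃ DrawingCanva
      ┠──────────────────┨   ┠─────────────
      ┃      ▼12┏━━━━━━━━━━━━━━━━━━━━━━━━━┓
      ┃ HiHat···┃ TabContainer            ┃
      ┃ Snare█··┠─────────────────────────┨
      ┃  Bass···┃[readme.md]│ debug.log │ ┃
      ┃  Clap···┃─────────────────────────┃
      ┃   Tom█··┃Each component analyzes i┃
      ┃  Kick█··┃Data processing validates┃
      ┃         ┃The architecture optimize┃
      ┃         ┃Error handling generates ┃
      ┃         ┗━━━━━━━━━━━━━━━━━━━━━━━━━┛
      ┗━━━━━━━━━━━━━━━━━━┛   ┃      .......
                             ┗━━━━━━━━━━━━━


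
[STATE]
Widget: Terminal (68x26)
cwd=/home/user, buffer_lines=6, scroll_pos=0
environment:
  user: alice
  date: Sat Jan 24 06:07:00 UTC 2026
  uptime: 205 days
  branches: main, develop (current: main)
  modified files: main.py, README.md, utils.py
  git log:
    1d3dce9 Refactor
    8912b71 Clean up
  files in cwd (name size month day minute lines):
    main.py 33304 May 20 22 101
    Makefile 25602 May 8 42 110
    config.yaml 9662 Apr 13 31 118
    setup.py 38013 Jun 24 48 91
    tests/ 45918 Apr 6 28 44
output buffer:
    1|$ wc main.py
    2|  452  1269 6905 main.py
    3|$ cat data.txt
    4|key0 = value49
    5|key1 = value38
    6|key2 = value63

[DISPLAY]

$ wc main.py                                                        
  452  1269 6905 main.py                                            
$ cat data.txt                                                      
key0 = value49                                                      
key1 = value38                                                      
key2 = value63                                                      
$ █                                                                 
                                                                    
                                                                    
                                                                    
                                                                    
                                                                    
                                                                    
                                                                    
                                                                    
                                                                    
                                                                    
                                                                    
                                                                    
                                                                    
                                                                    
                                                                    
                                                                    
                                                                    
                                                                    
                                                                    


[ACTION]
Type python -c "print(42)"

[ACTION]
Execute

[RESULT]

$ wc main.py                                                        
  452  1269 6905 main.py                                            
$ cat data.txt                                                      
key0 = value49                                                      
key1 = value38                                                      
key2 = value63                                                      
$ python -c "print(42)"                                             
42                                                                  
$ █                                                                 
                                                                    
                                                                    
                                                                    
                                                                    
                                                                    
                                                                    
                                                                    
                                                                    
                                                                    
                                                                    
                                                                    
                                                                    
                                                                    
                                                                    
                                                                    
                                                                    
                                                                    


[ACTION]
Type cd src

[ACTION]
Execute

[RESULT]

$ wc main.py                                                        
  452  1269 6905 main.py                                            
$ cat data.txt                                                      
key0 = value49                                                      
key1 = value38                                                      
key2 = value63                                                      
$ python -c "print(42)"                                             
42                                                                  
$ cd src                                                            
                                                                    
$ █                                                                 
                                                                    
                                                                    
                                                                    
                                                                    
                                                                    
                                                                    
                                                                    
                                                                    
                                                                    
                                                                    
                                                                    
                                                                    
                                                                    
                                                                    
                                                                    


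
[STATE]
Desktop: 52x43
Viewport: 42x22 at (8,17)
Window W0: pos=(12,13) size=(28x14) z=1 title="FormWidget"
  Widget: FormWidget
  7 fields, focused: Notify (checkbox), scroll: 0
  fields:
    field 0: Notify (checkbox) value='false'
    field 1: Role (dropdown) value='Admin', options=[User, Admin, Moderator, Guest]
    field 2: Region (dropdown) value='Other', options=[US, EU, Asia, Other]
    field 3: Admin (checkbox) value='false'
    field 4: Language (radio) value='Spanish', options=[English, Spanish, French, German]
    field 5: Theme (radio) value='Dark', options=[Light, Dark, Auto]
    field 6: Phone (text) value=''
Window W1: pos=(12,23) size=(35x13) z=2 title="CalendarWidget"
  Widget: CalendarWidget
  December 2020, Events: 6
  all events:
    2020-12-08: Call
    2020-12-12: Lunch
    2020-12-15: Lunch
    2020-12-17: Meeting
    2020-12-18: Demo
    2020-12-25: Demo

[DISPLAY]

    ┃  Role:       [Admin    ▼]┃          
    ┃  Region:     [Other    ▼]┃          
    ┃  Admin:      [ ]         ┃          
    ┃  Language:   ( ) English ┃          
    ┃  Theme:      ( ) Light  (┃          
    ┃  Phone:      [          ]┃          
    ┏━━━━━━━━━━━━━━━━━━━━━━━━━━━━━━━━━┓   
    ┃ CalendarWidget                  ┃   
    ┠─────────────────────────────────┨   
    ┃          December 2020          ┃   
    ┃Mo Tu We Th Fr Sa Su             ┃   
    ┃    1  2  3  4  5  6             ┃   
    ┃ 7  8*  9 10 11 12* 13           ┃   
    ┃14 15* 16 17* 18* 19 20          ┃   
    ┃21 22 23 24 25* 26 27            ┃   
    ┃28 29 30 31                      ┃   
    ┃                                 ┃   
    ┃                                 ┃   
    ┗━━━━━━━━━━━━━━━━━━━━━━━━━━━━━━━━━┛   
                                          
                                          
                                          


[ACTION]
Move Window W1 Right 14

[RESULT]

    ┃  Role:       [Admin    ▼]┃          
    ┃  Region:     [Other    ▼]┃          
    ┃  Admin:      [ ]         ┃          
    ┃  Language:   ( ) English ┃          
    ┃  Theme:      ( ) Light  (┃          
    ┃  Phone:      [          ]┃          
    ┃    ┏━━━━━━━━━━━━━━━━━━━━━━━━━━━━━━━━
    ┃    ┃ CalendarWidget                 
    ┃    ┠────────────────────────────────
    ┗━━━━┃          December 2020         
         ┃Mo Tu We Th Fr Sa Su            
         ┃    1  2  3  4  5  6            
         ┃ 7  8*  9 10 11 12* 13          
         ┃14 15* 16 17* 18* 19 20         
         ┃21 22 23 24 25* 26 27           
         ┃28 29 30 31                     
         ┃                                
         ┃                                
         ┗━━━━━━━━━━━━━━━━━━━━━━━━━━━━━━━━
                                          
                                          
                                          


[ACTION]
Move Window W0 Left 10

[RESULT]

e:       [Admin    ▼]┃                    
ion:     [Other    ▼]┃                    
in:      [ ]         ┃                    
guage:   ( ) English ┃                    
me:      ( ) Light  (┃                    
ne:      [          ]┃                    
         ┏━━━━━━━━━━━━━━━━━━━━━━━━━━━━━━━━
         ┃ CalendarWidget                 
         ┠────────────────────────────────
━━━━━━━━━┃          December 2020         
         ┃Mo Tu We Th Fr Sa Su            
         ┃    1  2  3  4  5  6            
         ┃ 7  8*  9 10 11 12* 13          
         ┃14 15* 16 17* 18* 19 20         
         ┃21 22 23 24 25* 26 27           
         ┃28 29 30 31                     
         ┃                                
         ┃                                
         ┗━━━━━━━━━━━━━━━━━━━━━━━━━━━━━━━━
                                          
                                          
                                          


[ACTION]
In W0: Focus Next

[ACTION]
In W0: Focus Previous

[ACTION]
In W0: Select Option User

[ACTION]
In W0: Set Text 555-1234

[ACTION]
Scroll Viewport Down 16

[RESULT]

me:      ( ) Light  (┃                    
ne:      [          ]┃                    
         ┏━━━━━━━━━━━━━━━━━━━━━━━━━━━━━━━━
         ┃ CalendarWidget                 
         ┠────────────────────────────────
━━━━━━━━━┃          December 2020         
         ┃Mo Tu We Th Fr Sa Su            
         ┃    1  2  3  4  5  6            
         ┃ 7  8*  9 10 11 12* 13          
         ┃14 15* 16 17* 18* 19 20         
         ┃21 22 23 24 25* 26 27           
         ┃28 29 30 31                     
         ┃                                
         ┃                                
         ┗━━━━━━━━━━━━━━━━━━━━━━━━━━━━━━━━
                                          
                                          
                                          
                                          
                                          
                                          
                                          


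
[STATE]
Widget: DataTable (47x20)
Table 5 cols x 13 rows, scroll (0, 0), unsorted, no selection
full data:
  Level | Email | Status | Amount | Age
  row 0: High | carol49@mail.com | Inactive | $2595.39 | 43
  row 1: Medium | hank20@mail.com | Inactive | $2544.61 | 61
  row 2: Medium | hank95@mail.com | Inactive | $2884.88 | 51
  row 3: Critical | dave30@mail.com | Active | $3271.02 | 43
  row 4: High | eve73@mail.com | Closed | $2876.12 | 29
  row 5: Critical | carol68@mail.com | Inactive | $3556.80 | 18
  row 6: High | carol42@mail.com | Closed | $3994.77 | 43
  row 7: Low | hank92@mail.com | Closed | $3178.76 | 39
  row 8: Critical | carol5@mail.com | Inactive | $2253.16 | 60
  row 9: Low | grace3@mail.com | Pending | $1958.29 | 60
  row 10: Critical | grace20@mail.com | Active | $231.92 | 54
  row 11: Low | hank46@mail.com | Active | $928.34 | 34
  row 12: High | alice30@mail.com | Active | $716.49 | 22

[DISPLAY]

Level   │Email           │Status  │Amount  │Age
────────┼────────────────┼────────┼────────┼───
High    │carol49@mail.com│Inactive│$2595.39│43 
Medium  │hank20@mail.com │Inactive│$2544.61│61 
Medium  │hank95@mail.com │Inactive│$2884.88│51 
Critical│dave30@mail.com │Active  │$3271.02│43 
High    │eve73@mail.com  │Closed  │$2876.12│29 
Critical│carol68@mail.com│Inactive│$3556.80│18 
High    │carol42@mail.com│Closed  │$3994.77│43 
Low     │hank92@mail.com │Closed  │$3178.76│39 
Critical│carol5@mail.com │Inactive│$2253.16│60 
Low     │grace3@mail.com │Pending │$1958.29│60 
Critical│grace20@mail.com│Active  │$231.92 │54 
Low     │hank46@mail.com │Active  │$928.34 │34 
High    │alice30@mail.com│Active  │$716.49 │22 
                                               
                                               
                                               
                                               
                                               


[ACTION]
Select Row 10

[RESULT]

Level   │Email           │Status  │Amount  │Age
────────┼────────────────┼────────┼────────┼───
High    │carol49@mail.com│Inactive│$2595.39│43 
Medium  │hank20@mail.com │Inactive│$2544.61│61 
Medium  │hank95@mail.com │Inactive│$2884.88│51 
Critical│dave30@mail.com │Active  │$3271.02│43 
High    │eve73@mail.com  │Closed  │$2876.12│29 
Critical│carol68@mail.com│Inactive│$3556.80│18 
High    │carol42@mail.com│Closed  │$3994.77│43 
Low     │hank92@mail.com │Closed  │$3178.76│39 
Critical│carol5@mail.com │Inactive│$2253.16│60 
Low     │grace3@mail.com │Pending │$1958.29│60 
>ritical│grace20@mail.com│Active  │$231.92 │54 
Low     │hank46@mail.com │Active  │$928.34 │34 
High    │alice30@mail.com│Active  │$716.49 │22 
                                               
                                               
                                               
                                               
                                               


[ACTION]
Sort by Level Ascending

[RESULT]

Level  ▲│Email           │Status  │Amount  │Age
────────┼────────────────┼────────┼────────┼───
Critical│dave30@mail.com │Active  │$3271.02│43 
Critical│carol68@mail.com│Inactive│$3556.80│18 
Critical│carol5@mail.com │Inactive│$2253.16│60 
Critical│grace20@mail.com│Active  │$231.92 │54 
High    │carol49@mail.com│Inactive│$2595.39│43 
High    │eve73@mail.com  │Closed  │$2876.12│29 
High    │carol42@mail.com│Closed  │$3994.77│43 
High    │alice30@mail.com│Active  │$716.49 │22 
Low     │hank92@mail.com │Closed  │$3178.76│39 
Low     │grace3@mail.com │Pending │$1958.29│60 
>ow     │hank46@mail.com │Active  │$928.34 │34 
Medium  │hank20@mail.com │Inactive│$2544.61│61 
Medium  │hank95@mail.com │Inactive│$2884.88│51 
                                               
                                               
                                               
                                               
                                               
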